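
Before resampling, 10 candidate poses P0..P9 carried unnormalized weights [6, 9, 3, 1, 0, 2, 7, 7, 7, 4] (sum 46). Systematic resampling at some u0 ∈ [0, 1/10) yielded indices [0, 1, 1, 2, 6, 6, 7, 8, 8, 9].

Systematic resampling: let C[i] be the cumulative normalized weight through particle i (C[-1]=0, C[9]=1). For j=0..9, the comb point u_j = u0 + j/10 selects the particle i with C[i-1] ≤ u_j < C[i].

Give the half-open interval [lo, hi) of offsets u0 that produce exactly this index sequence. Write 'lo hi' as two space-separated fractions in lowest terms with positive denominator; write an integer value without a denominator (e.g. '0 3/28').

C = [3/23, 15/46, 9/23, 19/46, 19/46, 21/46, 14/23, 35/46, 21/23, 1]
j=0 picked index 0: u0 ∈ [0, 3/23)
j=1 picked index 1: u0 ∈ [7/230, 26/115)
j=2 picked index 1: u0 ∈ [-8/115, 29/230)
j=3 picked index 2: u0 ∈ [3/115, 21/230)
j=4 picked index 6: u0 ∈ [13/230, 24/115)
j=5 picked index 6: u0 ∈ [-1/23, 5/46)
j=6 picked index 7: u0 ∈ [1/115, 37/230)
j=7 picked index 8: u0 ∈ [7/115, 49/230)
j=8 picked index 8: u0 ∈ [-9/230, 13/115)
j=9 picked index 9: u0 ∈ [3/230, 1/10)
intersection: [7/115, 21/230)

7/115 21/230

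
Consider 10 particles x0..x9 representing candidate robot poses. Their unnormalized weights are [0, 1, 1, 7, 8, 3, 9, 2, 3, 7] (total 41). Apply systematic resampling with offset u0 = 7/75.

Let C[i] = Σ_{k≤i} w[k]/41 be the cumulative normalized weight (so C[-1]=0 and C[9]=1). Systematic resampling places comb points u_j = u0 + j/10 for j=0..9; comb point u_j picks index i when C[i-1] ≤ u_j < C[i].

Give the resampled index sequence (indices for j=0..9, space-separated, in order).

3 3 4 4 6 6 6 8 9 9

C = [0, 1/41, 2/41, 9/41, 17/41, 20/41, 29/41, 31/41, 34/41, 1]
j=0: u_0=7/75 ∈ [2/41, 9/41) → index 3
j=1: u_1=29/150 ∈ [2/41, 9/41) → index 3
j=2: u_2=22/75 ∈ [9/41, 17/41) → index 4
j=3: u_3=59/150 ∈ [9/41, 17/41) → index 4
j=4: u_4=37/75 ∈ [20/41, 29/41) → index 6
j=5: u_5=89/150 ∈ [20/41, 29/41) → index 6
j=6: u_6=52/75 ∈ [20/41, 29/41) → index 6
j=7: u_7=119/150 ∈ [31/41, 34/41) → index 8
j=8: u_8=67/75 ∈ [34/41, 1) → index 9
j=9: u_9=149/150 ∈ [34/41, 1) → index 9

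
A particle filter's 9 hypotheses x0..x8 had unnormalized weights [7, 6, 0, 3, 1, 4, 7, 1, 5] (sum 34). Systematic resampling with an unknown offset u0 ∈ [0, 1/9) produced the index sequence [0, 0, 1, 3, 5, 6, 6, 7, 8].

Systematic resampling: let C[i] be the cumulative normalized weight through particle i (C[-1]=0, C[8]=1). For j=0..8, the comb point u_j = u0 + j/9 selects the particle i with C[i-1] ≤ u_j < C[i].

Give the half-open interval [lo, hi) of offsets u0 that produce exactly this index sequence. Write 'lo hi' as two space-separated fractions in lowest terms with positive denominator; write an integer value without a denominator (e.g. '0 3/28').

19/306 23/306

C = [7/34, 13/34, 13/34, 8/17, 1/2, 21/34, 14/17, 29/34, 1]
j=0 picked index 0: u0 ∈ [0, 7/34)
j=1 picked index 0: u0 ∈ [-1/9, 29/306)
j=2 picked index 1: u0 ∈ [-5/306, 49/306)
j=3 picked index 3: u0 ∈ [5/102, 7/51)
j=4 picked index 5: u0 ∈ [1/18, 53/306)
j=5 picked index 6: u0 ∈ [19/306, 41/153)
j=6 picked index 6: u0 ∈ [-5/102, 8/51)
j=7 picked index 7: u0 ∈ [7/153, 23/306)
j=8 picked index 8: u0 ∈ [-11/306, 1/9)
intersection: [19/306, 23/306)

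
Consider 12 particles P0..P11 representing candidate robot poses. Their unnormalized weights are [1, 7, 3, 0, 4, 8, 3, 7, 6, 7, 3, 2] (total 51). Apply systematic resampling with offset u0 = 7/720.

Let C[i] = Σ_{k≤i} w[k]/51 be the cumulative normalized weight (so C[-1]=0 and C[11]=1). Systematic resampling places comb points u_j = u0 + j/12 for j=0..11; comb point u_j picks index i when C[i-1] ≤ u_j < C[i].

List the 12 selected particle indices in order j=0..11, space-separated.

C = [1/51, 8/51, 11/51, 11/51, 5/17, 23/51, 26/51, 11/17, 13/17, 46/51, 49/51, 1]
j=0: u_0=7/720 ∈ [0, 1/51) → index 0
j=1: u_1=67/720 ∈ [1/51, 8/51) → index 1
j=2: u_2=127/720 ∈ [8/51, 11/51) → index 2
j=3: u_3=187/720 ∈ [11/51, 5/17) → index 4
j=4: u_4=247/720 ∈ [5/17, 23/51) → index 5
j=5: u_5=307/720 ∈ [5/17, 23/51) → index 5
j=6: u_6=367/720 ∈ [23/51, 26/51) → index 6
j=7: u_7=427/720 ∈ [26/51, 11/17) → index 7
j=8: u_8=487/720 ∈ [11/17, 13/17) → index 8
j=9: u_9=547/720 ∈ [11/17, 13/17) → index 8
j=10: u_10=607/720 ∈ [13/17, 46/51) → index 9
j=11: u_11=667/720 ∈ [46/51, 49/51) → index 10

0 1 2 4 5 5 6 7 8 8 9 10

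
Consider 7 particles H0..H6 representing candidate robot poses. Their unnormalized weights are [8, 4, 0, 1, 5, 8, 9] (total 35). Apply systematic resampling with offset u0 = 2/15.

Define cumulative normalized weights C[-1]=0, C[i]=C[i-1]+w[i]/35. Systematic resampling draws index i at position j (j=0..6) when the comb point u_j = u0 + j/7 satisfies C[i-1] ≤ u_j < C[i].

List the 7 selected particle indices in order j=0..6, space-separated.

C = [8/35, 12/35, 12/35, 13/35, 18/35, 26/35, 1]
j=0: u_0=2/15 ∈ [0, 8/35) → index 0
j=1: u_1=29/105 ∈ [8/35, 12/35) → index 1
j=2: u_2=44/105 ∈ [13/35, 18/35) → index 4
j=3: u_3=59/105 ∈ [18/35, 26/35) → index 5
j=4: u_4=74/105 ∈ [18/35, 26/35) → index 5
j=5: u_5=89/105 ∈ [26/35, 1) → index 6
j=6: u_6=104/105 ∈ [26/35, 1) → index 6

0 1 4 5 5 6 6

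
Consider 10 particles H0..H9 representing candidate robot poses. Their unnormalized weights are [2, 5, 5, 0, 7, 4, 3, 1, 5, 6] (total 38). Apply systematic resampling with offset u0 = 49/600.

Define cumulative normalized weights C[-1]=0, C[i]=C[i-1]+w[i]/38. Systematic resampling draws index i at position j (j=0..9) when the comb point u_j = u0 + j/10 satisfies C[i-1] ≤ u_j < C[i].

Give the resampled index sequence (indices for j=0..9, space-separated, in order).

1 1 2 4 4 5 6 8 9 9

C = [1/19, 7/38, 6/19, 6/19, 1/2, 23/38, 13/19, 27/38, 16/19, 1]
j=0: u_0=49/600 ∈ [1/19, 7/38) → index 1
j=1: u_1=109/600 ∈ [1/19, 7/38) → index 1
j=2: u_2=169/600 ∈ [7/38, 6/19) → index 2
j=3: u_3=229/600 ∈ [6/19, 1/2) → index 4
j=4: u_4=289/600 ∈ [6/19, 1/2) → index 4
j=5: u_5=349/600 ∈ [1/2, 23/38) → index 5
j=6: u_6=409/600 ∈ [23/38, 13/19) → index 6
j=7: u_7=469/600 ∈ [27/38, 16/19) → index 8
j=8: u_8=529/600 ∈ [16/19, 1) → index 9
j=9: u_9=589/600 ∈ [16/19, 1) → index 9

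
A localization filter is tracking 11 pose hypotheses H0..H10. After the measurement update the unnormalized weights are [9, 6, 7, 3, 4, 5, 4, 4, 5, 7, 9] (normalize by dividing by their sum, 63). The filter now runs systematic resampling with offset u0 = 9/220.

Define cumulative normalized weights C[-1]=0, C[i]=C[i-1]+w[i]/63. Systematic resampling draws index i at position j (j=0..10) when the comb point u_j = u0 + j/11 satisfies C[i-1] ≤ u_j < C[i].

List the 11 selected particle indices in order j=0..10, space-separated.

0 0 1 2 4 5 6 8 9 10 10

C = [1/7, 5/21, 22/63, 25/63, 29/63, 34/63, 38/63, 2/3, 47/63, 6/7, 1]
j=0: u_0=9/220 ∈ [0, 1/7) → index 0
j=1: u_1=29/220 ∈ [0, 1/7) → index 0
j=2: u_2=49/220 ∈ [1/7, 5/21) → index 1
j=3: u_3=69/220 ∈ [5/21, 22/63) → index 2
j=4: u_4=89/220 ∈ [25/63, 29/63) → index 4
j=5: u_5=109/220 ∈ [29/63, 34/63) → index 5
j=6: u_6=129/220 ∈ [34/63, 38/63) → index 6
j=7: u_7=149/220 ∈ [2/3, 47/63) → index 8
j=8: u_8=169/220 ∈ [47/63, 6/7) → index 9
j=9: u_9=189/220 ∈ [6/7, 1) → index 10
j=10: u_10=19/20 ∈ [6/7, 1) → index 10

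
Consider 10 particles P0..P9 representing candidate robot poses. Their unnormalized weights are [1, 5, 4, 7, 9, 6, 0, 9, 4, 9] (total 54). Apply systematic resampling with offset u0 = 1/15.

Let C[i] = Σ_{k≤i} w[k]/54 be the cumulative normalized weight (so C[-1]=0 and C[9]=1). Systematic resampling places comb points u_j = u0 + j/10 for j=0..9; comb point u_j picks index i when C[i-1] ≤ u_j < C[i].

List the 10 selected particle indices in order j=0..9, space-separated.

1 2 3 4 4 5 7 8 9 9

C = [1/54, 1/9, 5/27, 17/54, 13/27, 16/27, 16/27, 41/54, 5/6, 1]
j=0: u_0=1/15 ∈ [1/54, 1/9) → index 1
j=1: u_1=1/6 ∈ [1/9, 5/27) → index 2
j=2: u_2=4/15 ∈ [5/27, 17/54) → index 3
j=3: u_3=11/30 ∈ [17/54, 13/27) → index 4
j=4: u_4=7/15 ∈ [17/54, 13/27) → index 4
j=5: u_5=17/30 ∈ [13/27, 16/27) → index 5
j=6: u_6=2/3 ∈ [16/27, 41/54) → index 7
j=7: u_7=23/30 ∈ [41/54, 5/6) → index 8
j=8: u_8=13/15 ∈ [5/6, 1) → index 9
j=9: u_9=29/30 ∈ [5/6, 1) → index 9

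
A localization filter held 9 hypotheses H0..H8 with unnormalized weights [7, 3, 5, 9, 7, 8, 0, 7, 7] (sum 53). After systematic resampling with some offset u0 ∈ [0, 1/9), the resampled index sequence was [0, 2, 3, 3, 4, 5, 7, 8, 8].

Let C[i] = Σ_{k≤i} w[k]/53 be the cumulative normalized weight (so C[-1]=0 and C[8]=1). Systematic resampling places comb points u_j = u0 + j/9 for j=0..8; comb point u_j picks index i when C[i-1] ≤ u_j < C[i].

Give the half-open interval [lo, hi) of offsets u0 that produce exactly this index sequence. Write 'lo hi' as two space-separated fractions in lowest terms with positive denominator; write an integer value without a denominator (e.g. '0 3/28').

C = [7/53, 10/53, 15/53, 24/53, 31/53, 39/53, 39/53, 46/53, 1]
j=0 picked index 0: u0 ∈ [0, 7/53)
j=1 picked index 2: u0 ∈ [37/477, 82/477)
j=2 picked index 3: u0 ∈ [29/477, 110/477)
j=3 picked index 3: u0 ∈ [-8/159, 19/159)
j=4 picked index 4: u0 ∈ [4/477, 67/477)
j=5 picked index 5: u0 ∈ [14/477, 86/477)
j=6 picked index 7: u0 ∈ [11/159, 32/159)
j=7 picked index 8: u0 ∈ [43/477, 2/9)
j=8 picked index 8: u0 ∈ [-10/477, 1/9)
intersection: [43/477, 1/9)

43/477 1/9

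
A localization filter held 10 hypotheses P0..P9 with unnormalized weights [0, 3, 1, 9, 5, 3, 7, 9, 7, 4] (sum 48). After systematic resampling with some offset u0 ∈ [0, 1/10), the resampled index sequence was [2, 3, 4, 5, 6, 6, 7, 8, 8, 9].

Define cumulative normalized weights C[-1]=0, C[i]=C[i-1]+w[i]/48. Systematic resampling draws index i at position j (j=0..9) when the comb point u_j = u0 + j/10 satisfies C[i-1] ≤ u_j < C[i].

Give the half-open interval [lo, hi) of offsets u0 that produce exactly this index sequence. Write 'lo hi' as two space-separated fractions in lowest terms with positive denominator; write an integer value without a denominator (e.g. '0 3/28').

3/40 1/12

C = [0, 1/16, 1/12, 13/48, 3/8, 7/16, 7/12, 37/48, 11/12, 1]
j=0 picked index 2: u0 ∈ [1/16, 1/12)
j=1 picked index 3: u0 ∈ [-1/60, 41/240)
j=2 picked index 4: u0 ∈ [17/240, 7/40)
j=3 picked index 5: u0 ∈ [3/40, 11/80)
j=4 picked index 6: u0 ∈ [3/80, 11/60)
j=5 picked index 6: u0 ∈ [-1/16, 1/12)
j=6 picked index 7: u0 ∈ [-1/60, 41/240)
j=7 picked index 8: u0 ∈ [17/240, 13/60)
j=8 picked index 8: u0 ∈ [-7/240, 7/60)
j=9 picked index 9: u0 ∈ [1/60, 1/10)
intersection: [3/40, 1/12)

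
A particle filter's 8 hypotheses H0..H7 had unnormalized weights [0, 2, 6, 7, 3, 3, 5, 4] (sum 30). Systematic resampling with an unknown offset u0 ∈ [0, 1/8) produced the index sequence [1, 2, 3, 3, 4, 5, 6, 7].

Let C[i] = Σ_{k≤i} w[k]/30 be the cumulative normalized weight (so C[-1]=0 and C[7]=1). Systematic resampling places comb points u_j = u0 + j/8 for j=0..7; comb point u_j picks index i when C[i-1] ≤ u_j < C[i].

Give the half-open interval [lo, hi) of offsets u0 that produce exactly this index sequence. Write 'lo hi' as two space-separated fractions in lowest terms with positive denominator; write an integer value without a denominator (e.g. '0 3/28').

C = [0, 1/15, 4/15, 1/2, 3/5, 7/10, 13/15, 1]
j=0 picked index 1: u0 ∈ [0, 1/15)
j=1 picked index 2: u0 ∈ [-7/120, 17/120)
j=2 picked index 3: u0 ∈ [1/60, 1/4)
j=3 picked index 3: u0 ∈ [-13/120, 1/8)
j=4 picked index 4: u0 ∈ [0, 1/10)
j=5 picked index 5: u0 ∈ [-1/40, 3/40)
j=6 picked index 6: u0 ∈ [-1/20, 7/60)
j=7 picked index 7: u0 ∈ [-1/120, 1/8)
intersection: [1/60, 1/15)

1/60 1/15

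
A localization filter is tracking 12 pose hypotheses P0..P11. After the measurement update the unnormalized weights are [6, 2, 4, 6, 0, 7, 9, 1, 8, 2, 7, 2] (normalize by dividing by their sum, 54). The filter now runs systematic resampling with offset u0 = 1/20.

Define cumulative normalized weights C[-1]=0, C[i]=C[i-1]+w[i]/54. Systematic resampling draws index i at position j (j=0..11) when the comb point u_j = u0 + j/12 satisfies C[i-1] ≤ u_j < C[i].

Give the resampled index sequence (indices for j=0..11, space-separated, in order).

C = [1/9, 4/27, 2/9, 1/3, 1/3, 25/54, 17/27, 35/54, 43/54, 5/6, 26/27, 1]
j=0: u_0=1/20 ∈ [0, 1/9) → index 0
j=1: u_1=2/15 ∈ [1/9, 4/27) → index 1
j=2: u_2=13/60 ∈ [4/27, 2/9) → index 2
j=3: u_3=3/10 ∈ [2/9, 1/3) → index 3
j=4: u_4=23/60 ∈ [1/3, 25/54) → index 5
j=5: u_5=7/15 ∈ [25/54, 17/27) → index 6
j=6: u_6=11/20 ∈ [25/54, 17/27) → index 6
j=7: u_7=19/30 ∈ [17/27, 35/54) → index 7
j=8: u_8=43/60 ∈ [35/54, 43/54) → index 8
j=9: u_9=4/5 ∈ [43/54, 5/6) → index 9
j=10: u_10=53/60 ∈ [5/6, 26/27) → index 10
j=11: u_11=29/30 ∈ [26/27, 1) → index 11

0 1 2 3 5 6 6 7 8 9 10 11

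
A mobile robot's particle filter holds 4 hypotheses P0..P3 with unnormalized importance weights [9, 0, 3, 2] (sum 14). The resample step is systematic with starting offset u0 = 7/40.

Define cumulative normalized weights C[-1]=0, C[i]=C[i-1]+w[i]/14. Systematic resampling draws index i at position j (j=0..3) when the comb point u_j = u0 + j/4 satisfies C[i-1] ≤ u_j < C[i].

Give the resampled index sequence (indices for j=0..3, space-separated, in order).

0 0 2 3

C = [9/14, 9/14, 6/7, 1]
j=0: u_0=7/40 ∈ [0, 9/14) → index 0
j=1: u_1=17/40 ∈ [0, 9/14) → index 0
j=2: u_2=27/40 ∈ [9/14, 6/7) → index 2
j=3: u_3=37/40 ∈ [6/7, 1) → index 3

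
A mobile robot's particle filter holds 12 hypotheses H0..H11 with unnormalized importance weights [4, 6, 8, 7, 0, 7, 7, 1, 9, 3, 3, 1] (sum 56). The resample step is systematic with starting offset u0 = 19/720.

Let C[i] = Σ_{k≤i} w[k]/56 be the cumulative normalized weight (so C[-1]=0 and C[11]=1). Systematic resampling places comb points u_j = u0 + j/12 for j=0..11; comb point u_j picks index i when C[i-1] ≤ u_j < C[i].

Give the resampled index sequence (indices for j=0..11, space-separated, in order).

0 1 2 2 3 3 5 6 6 8 8 10

C = [1/14, 5/28, 9/28, 25/56, 25/56, 4/7, 39/56, 5/7, 7/8, 13/14, 55/56, 1]
j=0: u_0=19/720 ∈ [0, 1/14) → index 0
j=1: u_1=79/720 ∈ [1/14, 5/28) → index 1
j=2: u_2=139/720 ∈ [5/28, 9/28) → index 2
j=3: u_3=199/720 ∈ [5/28, 9/28) → index 2
j=4: u_4=259/720 ∈ [9/28, 25/56) → index 3
j=5: u_5=319/720 ∈ [9/28, 25/56) → index 3
j=6: u_6=379/720 ∈ [25/56, 4/7) → index 5
j=7: u_7=439/720 ∈ [4/7, 39/56) → index 6
j=8: u_8=499/720 ∈ [4/7, 39/56) → index 6
j=9: u_9=559/720 ∈ [5/7, 7/8) → index 8
j=10: u_10=619/720 ∈ [5/7, 7/8) → index 8
j=11: u_11=679/720 ∈ [13/14, 55/56) → index 10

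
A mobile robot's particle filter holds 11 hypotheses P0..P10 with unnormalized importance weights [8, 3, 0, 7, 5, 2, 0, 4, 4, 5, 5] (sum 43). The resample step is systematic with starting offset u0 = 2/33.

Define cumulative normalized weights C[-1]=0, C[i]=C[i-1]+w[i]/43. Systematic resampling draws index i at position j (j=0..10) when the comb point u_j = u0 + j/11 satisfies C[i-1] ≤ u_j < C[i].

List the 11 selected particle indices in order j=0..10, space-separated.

0 0 1 3 4 4 7 8 9 9 10

C = [8/43, 11/43, 11/43, 18/43, 23/43, 25/43, 25/43, 29/43, 33/43, 38/43, 1]
j=0: u_0=2/33 ∈ [0, 8/43) → index 0
j=1: u_1=5/33 ∈ [0, 8/43) → index 0
j=2: u_2=8/33 ∈ [8/43, 11/43) → index 1
j=3: u_3=1/3 ∈ [11/43, 18/43) → index 3
j=4: u_4=14/33 ∈ [18/43, 23/43) → index 4
j=5: u_5=17/33 ∈ [18/43, 23/43) → index 4
j=6: u_6=20/33 ∈ [25/43, 29/43) → index 7
j=7: u_7=23/33 ∈ [29/43, 33/43) → index 8
j=8: u_8=26/33 ∈ [33/43, 38/43) → index 9
j=9: u_9=29/33 ∈ [33/43, 38/43) → index 9
j=10: u_10=32/33 ∈ [38/43, 1) → index 10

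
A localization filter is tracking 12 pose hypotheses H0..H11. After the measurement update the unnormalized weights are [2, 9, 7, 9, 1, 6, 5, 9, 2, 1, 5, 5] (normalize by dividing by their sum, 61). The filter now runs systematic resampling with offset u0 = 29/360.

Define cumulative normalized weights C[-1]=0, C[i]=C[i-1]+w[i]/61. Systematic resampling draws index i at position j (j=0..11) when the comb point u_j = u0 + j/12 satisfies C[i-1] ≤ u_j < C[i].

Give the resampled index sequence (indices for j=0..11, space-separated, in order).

1 1 2 3 3 5 6 7 7 9 10 11

C = [2/61, 11/61, 18/61, 27/61, 28/61, 34/61, 39/61, 48/61, 50/61, 51/61, 56/61, 1]
j=0: u_0=29/360 ∈ [2/61, 11/61) → index 1
j=1: u_1=59/360 ∈ [2/61, 11/61) → index 1
j=2: u_2=89/360 ∈ [11/61, 18/61) → index 2
j=3: u_3=119/360 ∈ [18/61, 27/61) → index 3
j=4: u_4=149/360 ∈ [18/61, 27/61) → index 3
j=5: u_5=179/360 ∈ [28/61, 34/61) → index 5
j=6: u_6=209/360 ∈ [34/61, 39/61) → index 6
j=7: u_7=239/360 ∈ [39/61, 48/61) → index 7
j=8: u_8=269/360 ∈ [39/61, 48/61) → index 7
j=9: u_9=299/360 ∈ [50/61, 51/61) → index 9
j=10: u_10=329/360 ∈ [51/61, 56/61) → index 10
j=11: u_11=359/360 ∈ [56/61, 1) → index 11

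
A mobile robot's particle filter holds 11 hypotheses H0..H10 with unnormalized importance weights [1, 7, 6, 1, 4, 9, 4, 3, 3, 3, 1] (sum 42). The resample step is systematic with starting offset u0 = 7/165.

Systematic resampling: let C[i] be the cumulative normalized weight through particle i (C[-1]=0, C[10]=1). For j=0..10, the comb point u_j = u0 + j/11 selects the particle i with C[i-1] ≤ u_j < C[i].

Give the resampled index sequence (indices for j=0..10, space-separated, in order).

1 1 2 2 4 5 5 6 7 8 9

C = [1/42, 4/21, 1/3, 5/14, 19/42, 2/3, 16/21, 5/6, 19/21, 41/42, 1]
j=0: u_0=7/165 ∈ [1/42, 4/21) → index 1
j=1: u_1=2/15 ∈ [1/42, 4/21) → index 1
j=2: u_2=37/165 ∈ [4/21, 1/3) → index 2
j=3: u_3=52/165 ∈ [4/21, 1/3) → index 2
j=4: u_4=67/165 ∈ [5/14, 19/42) → index 4
j=5: u_5=82/165 ∈ [19/42, 2/3) → index 5
j=6: u_6=97/165 ∈ [19/42, 2/3) → index 5
j=7: u_7=112/165 ∈ [2/3, 16/21) → index 6
j=8: u_8=127/165 ∈ [16/21, 5/6) → index 7
j=9: u_9=142/165 ∈ [5/6, 19/21) → index 8
j=10: u_10=157/165 ∈ [19/21, 41/42) → index 9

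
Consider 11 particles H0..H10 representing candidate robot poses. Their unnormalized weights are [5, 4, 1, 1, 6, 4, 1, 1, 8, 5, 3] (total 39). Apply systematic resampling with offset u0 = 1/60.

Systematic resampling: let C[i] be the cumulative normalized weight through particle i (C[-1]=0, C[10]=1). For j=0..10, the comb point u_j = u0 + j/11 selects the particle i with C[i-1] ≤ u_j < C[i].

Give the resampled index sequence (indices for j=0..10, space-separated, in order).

C = [5/39, 3/13, 10/39, 11/39, 17/39, 7/13, 22/39, 23/39, 31/39, 12/13, 1]
j=0: u_0=1/60 ∈ [0, 5/39) → index 0
j=1: u_1=71/660 ∈ [0, 5/39) → index 0
j=2: u_2=131/660 ∈ [5/39, 3/13) → index 1
j=3: u_3=191/660 ∈ [11/39, 17/39) → index 4
j=4: u_4=251/660 ∈ [11/39, 17/39) → index 4
j=5: u_5=311/660 ∈ [17/39, 7/13) → index 5
j=6: u_6=371/660 ∈ [7/13, 22/39) → index 6
j=7: u_7=431/660 ∈ [23/39, 31/39) → index 8
j=8: u_8=491/660 ∈ [23/39, 31/39) → index 8
j=9: u_9=551/660 ∈ [31/39, 12/13) → index 9
j=10: u_10=611/660 ∈ [12/13, 1) → index 10

0 0 1 4 4 5 6 8 8 9 10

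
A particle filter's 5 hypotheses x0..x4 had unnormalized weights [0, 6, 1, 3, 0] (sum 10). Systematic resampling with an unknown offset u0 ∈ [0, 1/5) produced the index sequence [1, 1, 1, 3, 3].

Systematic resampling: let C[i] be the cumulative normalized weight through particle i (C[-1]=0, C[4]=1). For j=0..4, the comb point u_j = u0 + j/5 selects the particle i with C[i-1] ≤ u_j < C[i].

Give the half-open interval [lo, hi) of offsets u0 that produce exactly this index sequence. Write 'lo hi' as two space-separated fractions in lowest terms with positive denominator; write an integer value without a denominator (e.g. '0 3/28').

C = [0, 3/5, 7/10, 1, 1]
j=0 picked index 1: u0 ∈ [0, 3/5)
j=1 picked index 1: u0 ∈ [-1/5, 2/5)
j=2 picked index 1: u0 ∈ [-2/5, 1/5)
j=3 picked index 3: u0 ∈ [1/10, 2/5)
j=4 picked index 3: u0 ∈ [-1/10, 1/5)
intersection: [1/10, 1/5)

1/10 1/5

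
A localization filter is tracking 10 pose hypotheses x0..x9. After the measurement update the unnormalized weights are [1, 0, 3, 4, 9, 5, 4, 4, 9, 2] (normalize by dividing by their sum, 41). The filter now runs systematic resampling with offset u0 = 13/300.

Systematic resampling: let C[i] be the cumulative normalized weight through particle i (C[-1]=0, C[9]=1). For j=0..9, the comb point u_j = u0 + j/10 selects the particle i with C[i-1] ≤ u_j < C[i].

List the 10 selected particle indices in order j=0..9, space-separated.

C = [1/41, 1/41, 4/41, 8/41, 17/41, 22/41, 26/41, 30/41, 39/41, 1]
j=0: u_0=13/300 ∈ [1/41, 4/41) → index 2
j=1: u_1=43/300 ∈ [4/41, 8/41) → index 3
j=2: u_2=73/300 ∈ [8/41, 17/41) → index 4
j=3: u_3=103/300 ∈ [8/41, 17/41) → index 4
j=4: u_4=133/300 ∈ [17/41, 22/41) → index 5
j=5: u_5=163/300 ∈ [22/41, 26/41) → index 6
j=6: u_6=193/300 ∈ [26/41, 30/41) → index 7
j=7: u_7=223/300 ∈ [30/41, 39/41) → index 8
j=8: u_8=253/300 ∈ [30/41, 39/41) → index 8
j=9: u_9=283/300 ∈ [30/41, 39/41) → index 8

2 3 4 4 5 6 7 8 8 8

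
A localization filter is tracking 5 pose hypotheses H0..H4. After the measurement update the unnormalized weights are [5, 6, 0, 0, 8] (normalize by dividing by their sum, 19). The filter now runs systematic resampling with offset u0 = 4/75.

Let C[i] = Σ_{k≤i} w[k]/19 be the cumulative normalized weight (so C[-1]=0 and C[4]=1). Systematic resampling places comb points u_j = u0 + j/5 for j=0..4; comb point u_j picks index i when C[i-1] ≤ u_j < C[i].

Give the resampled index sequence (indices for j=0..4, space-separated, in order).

C = [5/19, 11/19, 11/19, 11/19, 1]
j=0: u_0=4/75 ∈ [0, 5/19) → index 0
j=1: u_1=19/75 ∈ [0, 5/19) → index 0
j=2: u_2=34/75 ∈ [5/19, 11/19) → index 1
j=3: u_3=49/75 ∈ [11/19, 1) → index 4
j=4: u_4=64/75 ∈ [11/19, 1) → index 4

0 0 1 4 4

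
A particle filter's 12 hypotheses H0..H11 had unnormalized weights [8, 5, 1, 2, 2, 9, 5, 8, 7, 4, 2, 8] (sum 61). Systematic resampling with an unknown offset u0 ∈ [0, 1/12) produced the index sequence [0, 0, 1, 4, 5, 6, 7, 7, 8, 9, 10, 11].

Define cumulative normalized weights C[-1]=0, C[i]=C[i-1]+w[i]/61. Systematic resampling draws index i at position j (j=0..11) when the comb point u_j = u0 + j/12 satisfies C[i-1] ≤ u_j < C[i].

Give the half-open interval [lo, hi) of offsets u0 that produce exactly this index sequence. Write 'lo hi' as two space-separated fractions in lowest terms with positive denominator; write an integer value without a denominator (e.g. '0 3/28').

C = [8/61, 13/61, 14/61, 16/61, 18/61, 27/61, 32/61, 40/61, 47/61, 51/61, 53/61, 1]
j=0 picked index 0: u0 ∈ [0, 8/61)
j=1 picked index 0: u0 ∈ [-1/12, 35/732)
j=2 picked index 1: u0 ∈ [-13/366, 17/366)
j=3 picked index 4: u0 ∈ [3/244, 11/244)
j=4 picked index 5: u0 ∈ [-7/183, 20/183)
j=5 picked index 6: u0 ∈ [19/732, 79/732)
j=6 picked index 7: u0 ∈ [3/122, 19/122)
j=7 picked index 7: u0 ∈ [-43/732, 53/732)
j=8 picked index 8: u0 ∈ [-2/183, 19/183)
j=9 picked index 9: u0 ∈ [5/244, 21/244)
j=10 picked index 10: u0 ∈ [1/366, 13/366)
j=11 picked index 11: u0 ∈ [-35/732, 1/12)
intersection: [19/732, 13/366)

19/732 13/366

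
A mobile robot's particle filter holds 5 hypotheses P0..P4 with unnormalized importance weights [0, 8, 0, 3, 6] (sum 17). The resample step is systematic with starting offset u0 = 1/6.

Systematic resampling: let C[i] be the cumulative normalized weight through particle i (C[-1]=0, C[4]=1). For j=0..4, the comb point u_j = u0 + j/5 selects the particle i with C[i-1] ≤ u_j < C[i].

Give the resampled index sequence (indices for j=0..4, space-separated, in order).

C = [0, 8/17, 8/17, 11/17, 1]
j=0: u_0=1/6 ∈ [0, 8/17) → index 1
j=1: u_1=11/30 ∈ [0, 8/17) → index 1
j=2: u_2=17/30 ∈ [8/17, 11/17) → index 3
j=3: u_3=23/30 ∈ [11/17, 1) → index 4
j=4: u_4=29/30 ∈ [11/17, 1) → index 4

1 1 3 4 4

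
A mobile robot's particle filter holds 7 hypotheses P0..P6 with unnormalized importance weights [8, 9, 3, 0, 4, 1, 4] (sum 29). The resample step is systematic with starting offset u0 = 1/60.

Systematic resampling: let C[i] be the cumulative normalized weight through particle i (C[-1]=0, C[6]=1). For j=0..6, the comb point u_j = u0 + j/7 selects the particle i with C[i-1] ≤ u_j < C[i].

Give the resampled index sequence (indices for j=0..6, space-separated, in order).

C = [8/29, 17/29, 20/29, 20/29, 24/29, 25/29, 1]
j=0: u_0=1/60 ∈ [0, 8/29) → index 0
j=1: u_1=67/420 ∈ [0, 8/29) → index 0
j=2: u_2=127/420 ∈ [8/29, 17/29) → index 1
j=3: u_3=187/420 ∈ [8/29, 17/29) → index 1
j=4: u_4=247/420 ∈ [17/29, 20/29) → index 2
j=5: u_5=307/420 ∈ [20/29, 24/29) → index 4
j=6: u_6=367/420 ∈ [25/29, 1) → index 6

0 0 1 1 2 4 6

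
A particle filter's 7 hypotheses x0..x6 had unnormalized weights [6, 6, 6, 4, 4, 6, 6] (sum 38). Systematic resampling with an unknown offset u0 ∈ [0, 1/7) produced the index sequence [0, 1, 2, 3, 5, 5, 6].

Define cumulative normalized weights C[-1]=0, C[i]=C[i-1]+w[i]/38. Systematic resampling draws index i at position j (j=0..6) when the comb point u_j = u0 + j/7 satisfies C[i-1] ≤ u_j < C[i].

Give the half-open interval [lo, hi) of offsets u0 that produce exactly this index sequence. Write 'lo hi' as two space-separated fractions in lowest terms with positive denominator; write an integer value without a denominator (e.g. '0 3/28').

15/133 17/133

C = [3/19, 6/19, 9/19, 11/19, 13/19, 16/19, 1]
j=0 picked index 0: u0 ∈ [0, 3/19)
j=1 picked index 1: u0 ∈ [2/133, 23/133)
j=2 picked index 2: u0 ∈ [4/133, 25/133)
j=3 picked index 3: u0 ∈ [6/133, 20/133)
j=4 picked index 5: u0 ∈ [15/133, 36/133)
j=5 picked index 5: u0 ∈ [-4/133, 17/133)
j=6 picked index 6: u0 ∈ [-2/133, 1/7)
intersection: [15/133, 17/133)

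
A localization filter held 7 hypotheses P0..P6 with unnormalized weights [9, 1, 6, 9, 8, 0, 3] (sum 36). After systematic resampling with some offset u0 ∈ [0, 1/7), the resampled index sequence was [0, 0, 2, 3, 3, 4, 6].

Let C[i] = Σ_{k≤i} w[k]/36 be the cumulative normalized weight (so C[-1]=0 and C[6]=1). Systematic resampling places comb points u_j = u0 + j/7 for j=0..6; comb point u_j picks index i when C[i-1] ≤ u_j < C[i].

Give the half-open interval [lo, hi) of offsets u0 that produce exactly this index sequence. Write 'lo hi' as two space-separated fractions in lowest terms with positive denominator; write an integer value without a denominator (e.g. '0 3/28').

C = [1/4, 5/18, 4/9, 25/36, 11/12, 11/12, 1]
j=0 picked index 0: u0 ∈ [0, 1/4)
j=1 picked index 0: u0 ∈ [-1/7, 3/28)
j=2 picked index 2: u0 ∈ [-1/126, 10/63)
j=3 picked index 3: u0 ∈ [1/63, 67/252)
j=4 picked index 3: u0 ∈ [-8/63, 31/252)
j=5 picked index 4: u0 ∈ [-5/252, 17/84)
j=6 picked index 6: u0 ∈ [5/84, 1/7)
intersection: [5/84, 3/28)

5/84 3/28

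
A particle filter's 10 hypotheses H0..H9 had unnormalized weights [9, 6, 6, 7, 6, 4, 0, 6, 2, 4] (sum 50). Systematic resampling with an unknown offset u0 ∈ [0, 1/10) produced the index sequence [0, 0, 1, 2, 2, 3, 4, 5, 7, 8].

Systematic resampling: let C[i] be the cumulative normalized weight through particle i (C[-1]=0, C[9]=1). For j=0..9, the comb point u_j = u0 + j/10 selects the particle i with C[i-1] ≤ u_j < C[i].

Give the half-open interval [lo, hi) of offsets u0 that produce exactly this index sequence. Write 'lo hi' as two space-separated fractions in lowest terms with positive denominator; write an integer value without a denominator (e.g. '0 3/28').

0 1/50

C = [9/50, 3/10, 21/50, 14/25, 17/25, 19/25, 19/25, 22/25, 23/25, 1]
j=0 picked index 0: u0 ∈ [0, 9/50)
j=1 picked index 0: u0 ∈ [-1/10, 2/25)
j=2 picked index 1: u0 ∈ [-1/50, 1/10)
j=3 picked index 2: u0 ∈ [0, 3/25)
j=4 picked index 2: u0 ∈ [-1/10, 1/50)
j=5 picked index 3: u0 ∈ [-2/25, 3/50)
j=6 picked index 4: u0 ∈ [-1/25, 2/25)
j=7 picked index 5: u0 ∈ [-1/50, 3/50)
j=8 picked index 7: u0 ∈ [-1/25, 2/25)
j=9 picked index 8: u0 ∈ [-1/50, 1/50)
intersection: [0, 1/50)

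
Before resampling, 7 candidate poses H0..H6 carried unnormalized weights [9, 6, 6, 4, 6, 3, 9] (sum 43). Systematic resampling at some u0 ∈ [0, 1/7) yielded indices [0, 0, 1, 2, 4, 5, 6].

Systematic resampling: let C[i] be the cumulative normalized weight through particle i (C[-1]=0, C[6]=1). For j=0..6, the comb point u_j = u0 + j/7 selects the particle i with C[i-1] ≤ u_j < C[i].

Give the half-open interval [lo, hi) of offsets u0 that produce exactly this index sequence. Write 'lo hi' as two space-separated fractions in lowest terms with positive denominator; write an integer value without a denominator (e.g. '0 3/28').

C = [9/43, 15/43, 21/43, 25/43, 31/43, 34/43, 1]
j=0 picked index 0: u0 ∈ [0, 9/43)
j=1 picked index 0: u0 ∈ [-1/7, 20/301)
j=2 picked index 1: u0 ∈ [-23/301, 19/301)
j=3 picked index 2: u0 ∈ [-24/301, 18/301)
j=4 picked index 4: u0 ∈ [3/301, 45/301)
j=5 picked index 5: u0 ∈ [2/301, 23/301)
j=6 picked index 6: u0 ∈ [-20/301, 1/7)
intersection: [3/301, 18/301)

3/301 18/301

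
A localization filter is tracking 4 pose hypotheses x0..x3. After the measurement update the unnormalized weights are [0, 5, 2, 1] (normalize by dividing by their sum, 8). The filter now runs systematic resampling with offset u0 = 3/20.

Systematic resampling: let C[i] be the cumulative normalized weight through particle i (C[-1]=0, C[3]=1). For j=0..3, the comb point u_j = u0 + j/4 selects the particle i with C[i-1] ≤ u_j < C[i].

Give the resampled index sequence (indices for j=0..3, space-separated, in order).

1 1 2 3

C = [0, 5/8, 7/8, 1]
j=0: u_0=3/20 ∈ [0, 5/8) → index 1
j=1: u_1=2/5 ∈ [0, 5/8) → index 1
j=2: u_2=13/20 ∈ [5/8, 7/8) → index 2
j=3: u_3=9/10 ∈ [7/8, 1) → index 3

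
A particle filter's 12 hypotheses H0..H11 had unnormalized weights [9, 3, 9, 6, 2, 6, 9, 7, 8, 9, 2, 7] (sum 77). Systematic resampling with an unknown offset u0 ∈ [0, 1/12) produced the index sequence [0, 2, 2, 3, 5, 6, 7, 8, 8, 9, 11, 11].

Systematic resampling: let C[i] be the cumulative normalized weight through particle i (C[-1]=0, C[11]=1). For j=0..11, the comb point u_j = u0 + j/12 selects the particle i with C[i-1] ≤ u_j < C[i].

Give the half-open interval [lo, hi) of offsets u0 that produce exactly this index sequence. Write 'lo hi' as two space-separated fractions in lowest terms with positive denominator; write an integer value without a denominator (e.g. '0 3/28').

73/924 1/12

C = [9/77, 12/77, 3/11, 27/77, 29/77, 5/11, 4/7, 51/77, 59/77, 68/77, 10/11, 1]
j=0 picked index 0: u0 ∈ [0, 9/77)
j=1 picked index 2: u0 ∈ [67/924, 25/132)
j=2 picked index 2: u0 ∈ [-5/462, 7/66)
j=3 picked index 3: u0 ∈ [1/44, 31/308)
j=4 picked index 5: u0 ∈ [10/231, 4/33)
j=5 picked index 6: u0 ∈ [5/132, 13/84)
j=6 picked index 7: u0 ∈ [1/14, 25/154)
j=7 picked index 8: u0 ∈ [73/924, 169/924)
j=8 picked index 8: u0 ∈ [-1/231, 23/231)
j=9 picked index 9: u0 ∈ [5/308, 41/308)
j=10 picked index 11: u0 ∈ [5/66, 1/6)
j=11 picked index 11: u0 ∈ [-1/132, 1/12)
intersection: [73/924, 1/12)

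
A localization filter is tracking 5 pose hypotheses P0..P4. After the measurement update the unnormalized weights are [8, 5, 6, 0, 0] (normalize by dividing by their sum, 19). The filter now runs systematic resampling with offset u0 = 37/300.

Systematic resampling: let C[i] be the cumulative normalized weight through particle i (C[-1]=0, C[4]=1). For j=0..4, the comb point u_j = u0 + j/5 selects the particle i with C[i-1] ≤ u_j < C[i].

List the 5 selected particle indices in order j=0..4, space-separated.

C = [8/19, 13/19, 1, 1, 1]
j=0: u_0=37/300 ∈ [0, 8/19) → index 0
j=1: u_1=97/300 ∈ [0, 8/19) → index 0
j=2: u_2=157/300 ∈ [8/19, 13/19) → index 1
j=3: u_3=217/300 ∈ [13/19, 1) → index 2
j=4: u_4=277/300 ∈ [13/19, 1) → index 2

0 0 1 2 2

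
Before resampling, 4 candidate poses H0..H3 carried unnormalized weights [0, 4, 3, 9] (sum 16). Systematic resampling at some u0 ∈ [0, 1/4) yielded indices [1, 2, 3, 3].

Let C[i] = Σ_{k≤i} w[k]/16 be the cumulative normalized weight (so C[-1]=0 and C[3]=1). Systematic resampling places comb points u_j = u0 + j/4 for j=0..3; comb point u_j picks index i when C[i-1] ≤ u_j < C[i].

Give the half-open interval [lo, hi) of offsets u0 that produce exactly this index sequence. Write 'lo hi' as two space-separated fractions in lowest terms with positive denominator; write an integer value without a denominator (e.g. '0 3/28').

0 3/16

C = [0, 1/4, 7/16, 1]
j=0 picked index 1: u0 ∈ [0, 1/4)
j=1 picked index 2: u0 ∈ [0, 3/16)
j=2 picked index 3: u0 ∈ [-1/16, 1/2)
j=3 picked index 3: u0 ∈ [-5/16, 1/4)
intersection: [0, 3/16)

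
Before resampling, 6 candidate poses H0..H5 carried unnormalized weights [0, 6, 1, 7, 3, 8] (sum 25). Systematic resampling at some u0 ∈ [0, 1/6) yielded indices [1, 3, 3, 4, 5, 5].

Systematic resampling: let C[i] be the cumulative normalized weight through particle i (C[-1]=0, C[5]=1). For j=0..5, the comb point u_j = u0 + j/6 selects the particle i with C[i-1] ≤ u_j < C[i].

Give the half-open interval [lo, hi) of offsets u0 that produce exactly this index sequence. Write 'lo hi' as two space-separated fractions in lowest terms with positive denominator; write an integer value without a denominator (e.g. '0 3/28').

17/150 1/6

C = [0, 6/25, 7/25, 14/25, 17/25, 1]
j=0 picked index 1: u0 ∈ [0, 6/25)
j=1 picked index 3: u0 ∈ [17/150, 59/150)
j=2 picked index 3: u0 ∈ [-4/75, 17/75)
j=3 picked index 4: u0 ∈ [3/50, 9/50)
j=4 picked index 5: u0 ∈ [1/75, 1/3)
j=5 picked index 5: u0 ∈ [-23/150, 1/6)
intersection: [17/150, 1/6)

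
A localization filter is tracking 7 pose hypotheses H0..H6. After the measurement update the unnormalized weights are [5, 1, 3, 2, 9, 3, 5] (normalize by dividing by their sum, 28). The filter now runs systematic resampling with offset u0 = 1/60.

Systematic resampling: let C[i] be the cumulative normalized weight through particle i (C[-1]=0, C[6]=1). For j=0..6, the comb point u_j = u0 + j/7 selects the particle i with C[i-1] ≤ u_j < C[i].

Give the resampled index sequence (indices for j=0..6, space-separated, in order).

C = [5/28, 3/14, 9/28, 11/28, 5/7, 23/28, 1]
j=0: u_0=1/60 ∈ [0, 5/28) → index 0
j=1: u_1=67/420 ∈ [0, 5/28) → index 0
j=2: u_2=127/420 ∈ [3/14, 9/28) → index 2
j=3: u_3=187/420 ∈ [11/28, 5/7) → index 4
j=4: u_4=247/420 ∈ [11/28, 5/7) → index 4
j=5: u_5=307/420 ∈ [5/7, 23/28) → index 5
j=6: u_6=367/420 ∈ [23/28, 1) → index 6

0 0 2 4 4 5 6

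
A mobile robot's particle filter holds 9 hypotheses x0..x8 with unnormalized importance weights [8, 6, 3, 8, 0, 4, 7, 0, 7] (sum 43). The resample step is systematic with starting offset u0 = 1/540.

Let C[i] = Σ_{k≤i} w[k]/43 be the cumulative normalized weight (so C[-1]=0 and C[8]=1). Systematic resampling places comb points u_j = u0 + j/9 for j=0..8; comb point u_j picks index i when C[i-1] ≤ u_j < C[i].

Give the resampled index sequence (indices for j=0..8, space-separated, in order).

C = [8/43, 14/43, 17/43, 25/43, 25/43, 29/43, 36/43, 36/43, 1]
j=0: u_0=1/540 ∈ [0, 8/43) → index 0
j=1: u_1=61/540 ∈ [0, 8/43) → index 0
j=2: u_2=121/540 ∈ [8/43, 14/43) → index 1
j=3: u_3=181/540 ∈ [14/43, 17/43) → index 2
j=4: u_4=241/540 ∈ [17/43, 25/43) → index 3
j=5: u_5=301/540 ∈ [17/43, 25/43) → index 3
j=6: u_6=361/540 ∈ [25/43, 29/43) → index 5
j=7: u_7=421/540 ∈ [29/43, 36/43) → index 6
j=8: u_8=481/540 ∈ [36/43, 1) → index 8

0 0 1 2 3 3 5 6 8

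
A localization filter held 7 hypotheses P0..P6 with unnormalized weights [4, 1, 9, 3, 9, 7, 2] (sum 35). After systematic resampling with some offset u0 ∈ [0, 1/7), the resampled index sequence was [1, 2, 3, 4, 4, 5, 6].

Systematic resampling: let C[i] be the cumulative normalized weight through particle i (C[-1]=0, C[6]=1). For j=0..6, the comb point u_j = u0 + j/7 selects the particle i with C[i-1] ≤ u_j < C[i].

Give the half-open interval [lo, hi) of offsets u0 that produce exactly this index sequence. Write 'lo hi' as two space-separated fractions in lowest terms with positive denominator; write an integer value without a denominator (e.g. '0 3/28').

C = [4/35, 1/7, 2/5, 17/35, 26/35, 33/35, 1]
j=0 picked index 1: u0 ∈ [4/35, 1/7)
j=1 picked index 2: u0 ∈ [0, 9/35)
j=2 picked index 3: u0 ∈ [4/35, 1/5)
j=3 picked index 4: u0 ∈ [2/35, 11/35)
j=4 picked index 4: u0 ∈ [-3/35, 6/35)
j=5 picked index 5: u0 ∈ [1/35, 8/35)
j=6 picked index 6: u0 ∈ [3/35, 1/7)
intersection: [4/35, 1/7)

4/35 1/7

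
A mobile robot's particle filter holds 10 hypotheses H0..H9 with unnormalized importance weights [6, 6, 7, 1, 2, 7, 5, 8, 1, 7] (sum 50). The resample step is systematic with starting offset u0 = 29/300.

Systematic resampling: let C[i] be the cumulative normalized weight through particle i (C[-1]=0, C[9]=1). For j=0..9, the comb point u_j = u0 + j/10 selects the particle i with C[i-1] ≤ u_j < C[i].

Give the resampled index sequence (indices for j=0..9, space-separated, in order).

0 1 2 3 5 6 7 7 9 9

C = [3/25, 6/25, 19/50, 2/5, 11/25, 29/50, 17/25, 21/25, 43/50, 1]
j=0: u_0=29/300 ∈ [0, 3/25) → index 0
j=1: u_1=59/300 ∈ [3/25, 6/25) → index 1
j=2: u_2=89/300 ∈ [6/25, 19/50) → index 2
j=3: u_3=119/300 ∈ [19/50, 2/5) → index 3
j=4: u_4=149/300 ∈ [11/25, 29/50) → index 5
j=5: u_5=179/300 ∈ [29/50, 17/25) → index 6
j=6: u_6=209/300 ∈ [17/25, 21/25) → index 7
j=7: u_7=239/300 ∈ [17/25, 21/25) → index 7
j=8: u_8=269/300 ∈ [43/50, 1) → index 9
j=9: u_9=299/300 ∈ [43/50, 1) → index 9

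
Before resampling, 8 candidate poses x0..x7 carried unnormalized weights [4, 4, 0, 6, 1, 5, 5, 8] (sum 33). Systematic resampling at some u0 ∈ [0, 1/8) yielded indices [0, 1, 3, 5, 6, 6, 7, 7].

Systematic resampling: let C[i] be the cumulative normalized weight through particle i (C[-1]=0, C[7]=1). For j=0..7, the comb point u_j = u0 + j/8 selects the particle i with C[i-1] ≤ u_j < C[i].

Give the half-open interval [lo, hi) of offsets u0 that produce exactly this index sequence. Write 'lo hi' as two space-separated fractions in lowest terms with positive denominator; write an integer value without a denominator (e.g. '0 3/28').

C = [4/33, 8/33, 8/33, 14/33, 5/11, 20/33, 25/33, 1]
j=0 picked index 0: u0 ∈ [0, 4/33)
j=1 picked index 1: u0 ∈ [-1/264, 31/264)
j=2 picked index 3: u0 ∈ [-1/132, 23/132)
j=3 picked index 5: u0 ∈ [7/88, 61/264)
j=4 picked index 6: u0 ∈ [7/66, 17/66)
j=5 picked index 6: u0 ∈ [-5/264, 35/264)
j=6 picked index 7: u0 ∈ [1/132, 1/4)
j=7 picked index 7: u0 ∈ [-31/264, 1/8)
intersection: [7/66, 31/264)

7/66 31/264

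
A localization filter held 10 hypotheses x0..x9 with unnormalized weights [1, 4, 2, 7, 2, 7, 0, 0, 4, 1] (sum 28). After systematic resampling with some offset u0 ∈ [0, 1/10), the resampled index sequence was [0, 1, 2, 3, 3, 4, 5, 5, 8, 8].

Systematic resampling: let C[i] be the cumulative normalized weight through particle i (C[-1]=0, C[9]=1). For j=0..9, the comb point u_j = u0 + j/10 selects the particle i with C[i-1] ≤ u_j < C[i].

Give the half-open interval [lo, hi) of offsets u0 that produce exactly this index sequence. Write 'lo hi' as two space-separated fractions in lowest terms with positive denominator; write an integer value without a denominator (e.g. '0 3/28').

3/140 1/28

C = [1/28, 5/28, 1/4, 1/2, 4/7, 23/28, 23/28, 23/28, 27/28, 1]
j=0 picked index 0: u0 ∈ [0, 1/28)
j=1 picked index 1: u0 ∈ [-9/140, 11/140)
j=2 picked index 2: u0 ∈ [-3/140, 1/20)
j=3 picked index 3: u0 ∈ [-1/20, 1/5)
j=4 picked index 3: u0 ∈ [-3/20, 1/10)
j=5 picked index 4: u0 ∈ [0, 1/14)
j=6 picked index 5: u0 ∈ [-1/35, 31/140)
j=7 picked index 5: u0 ∈ [-9/70, 17/140)
j=8 picked index 8: u0 ∈ [3/140, 23/140)
j=9 picked index 8: u0 ∈ [-11/140, 9/140)
intersection: [3/140, 1/28)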